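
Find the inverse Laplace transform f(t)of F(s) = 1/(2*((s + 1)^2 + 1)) exp(-t)*sin(t)/2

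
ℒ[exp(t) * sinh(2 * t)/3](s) 2/(3 * ((s - 1)^2 - 4))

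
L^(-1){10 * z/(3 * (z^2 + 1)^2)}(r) 5 * r * sin(r)/3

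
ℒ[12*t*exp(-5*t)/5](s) 12/(5*(s+5)^2)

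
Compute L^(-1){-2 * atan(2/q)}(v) -2 * sin(2 * v)/v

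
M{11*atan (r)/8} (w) -11*pi*sec (pi*w/2)/ (16*w)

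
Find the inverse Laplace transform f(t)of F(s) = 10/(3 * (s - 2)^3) 5 * t^2 * exp(2 * t)/3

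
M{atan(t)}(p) -pi * sec(pi * p/2)/(2 * p)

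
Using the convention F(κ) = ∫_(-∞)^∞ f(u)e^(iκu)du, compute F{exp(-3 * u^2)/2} sqrt(3) * sqrt(pi) * exp(-κ^2/12)/6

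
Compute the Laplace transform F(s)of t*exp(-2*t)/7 1/(7*(s + 2)^2)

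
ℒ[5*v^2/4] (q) 5/ (2*q^3) 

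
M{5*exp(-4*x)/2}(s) 5*gamma(s)/(2*2^(2*s))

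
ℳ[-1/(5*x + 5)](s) -pi*csc(pi*s) /5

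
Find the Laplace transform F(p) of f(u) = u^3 6/p^4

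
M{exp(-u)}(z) gamma(z)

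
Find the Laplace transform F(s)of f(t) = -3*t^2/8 -3/(4*s^3)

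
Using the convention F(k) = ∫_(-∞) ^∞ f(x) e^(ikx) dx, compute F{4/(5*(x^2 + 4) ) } 2*pi*exp(-2*Abs(k) ) /5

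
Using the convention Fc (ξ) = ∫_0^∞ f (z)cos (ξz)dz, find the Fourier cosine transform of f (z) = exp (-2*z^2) sqrt (2)*sqrt (pi)*exp (-ξ^2/8)/4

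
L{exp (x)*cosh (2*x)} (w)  (w - 1)/ ( (w - 1)^2 - 4)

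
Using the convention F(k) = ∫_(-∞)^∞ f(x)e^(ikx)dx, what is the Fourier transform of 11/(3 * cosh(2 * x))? 11 * pi/(6 * cosh(pi * k/4))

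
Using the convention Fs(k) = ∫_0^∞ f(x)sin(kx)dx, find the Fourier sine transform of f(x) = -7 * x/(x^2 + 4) -7 * pi * exp(-2 * k)/2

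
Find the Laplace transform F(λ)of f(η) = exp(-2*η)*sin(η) 1/((λ+2)^2+1)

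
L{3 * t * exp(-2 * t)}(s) 3/(s + 2)^2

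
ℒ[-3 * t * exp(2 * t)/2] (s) -3/(2 * (s - 2)^2)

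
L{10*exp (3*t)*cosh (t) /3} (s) 10*(s - 3) / (3*( (s - 3) ^2-1) ) 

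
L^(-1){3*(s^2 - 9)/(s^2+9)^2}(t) 3*t*cos(3*t)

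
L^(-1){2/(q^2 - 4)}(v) sinh(2 * v)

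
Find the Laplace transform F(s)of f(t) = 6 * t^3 36/s^4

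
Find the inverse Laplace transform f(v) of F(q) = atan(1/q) sin(v) /v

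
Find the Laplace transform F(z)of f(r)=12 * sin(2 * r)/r 12 * atan(2/z)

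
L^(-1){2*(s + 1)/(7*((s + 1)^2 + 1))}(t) 2*exp(-t)*cos(t)/7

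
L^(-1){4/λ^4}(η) 2*η^3/3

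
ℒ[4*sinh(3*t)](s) 12/(s^2 - 9)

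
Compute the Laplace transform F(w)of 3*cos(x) 3*w/(w^2 + 1)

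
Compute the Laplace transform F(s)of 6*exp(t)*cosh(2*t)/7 6*(s - 1)/(7*((s - 1)^2-4))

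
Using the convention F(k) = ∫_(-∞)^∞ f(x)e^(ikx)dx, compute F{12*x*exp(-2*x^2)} 3*sqrt(2)*I*sqrt(pi)*k*exp(-k^2/8)/2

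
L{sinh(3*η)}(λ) 3/(λ^2 - 9)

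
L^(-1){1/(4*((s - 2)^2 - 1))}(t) exp(2*t)*sinh(t)/4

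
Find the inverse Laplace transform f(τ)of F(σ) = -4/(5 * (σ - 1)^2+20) -2 * exp(τ) * sin(2 * τ)/5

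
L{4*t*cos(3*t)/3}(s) 4*(s^2 - 9)/(3*(s^2 + 9)^2)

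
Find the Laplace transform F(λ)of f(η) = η λ^(-2)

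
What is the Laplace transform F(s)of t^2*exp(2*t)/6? 1/(3*(s - 2)^3)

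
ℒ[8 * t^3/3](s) 16/s^4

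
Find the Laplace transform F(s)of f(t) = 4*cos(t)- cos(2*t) 4*s/(s^2 + 1)- s/(s^2 + 4)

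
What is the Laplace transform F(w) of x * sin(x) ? 2 * w/(w^2 + 1) ^2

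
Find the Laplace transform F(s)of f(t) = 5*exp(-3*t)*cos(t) 5*(s+3)/((s+3)^2+1)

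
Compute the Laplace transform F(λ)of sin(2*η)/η atan(2/λ)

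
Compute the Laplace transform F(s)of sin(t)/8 1/(8*(s^2 + 1))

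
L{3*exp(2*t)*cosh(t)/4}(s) 3*(s - 2)/(4*((s - 2)^2-1))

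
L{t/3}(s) 1/(3 * s^2)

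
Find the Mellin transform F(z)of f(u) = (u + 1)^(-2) (-pi*z + pi)/sin(pi*z)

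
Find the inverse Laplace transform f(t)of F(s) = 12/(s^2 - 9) 4 * sinh(3 * t)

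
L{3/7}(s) 3/(7*s)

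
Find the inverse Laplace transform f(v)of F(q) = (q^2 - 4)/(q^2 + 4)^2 v*cos(2*v)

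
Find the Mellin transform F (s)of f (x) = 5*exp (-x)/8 5*gamma (s)/8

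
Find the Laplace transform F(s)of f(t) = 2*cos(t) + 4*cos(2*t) 4*s/(s^2 + 4) + 2*s/(s^2 + 1)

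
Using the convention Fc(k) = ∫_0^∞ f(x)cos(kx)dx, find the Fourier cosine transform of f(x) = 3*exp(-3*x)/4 9/(4*(k^2 + 9))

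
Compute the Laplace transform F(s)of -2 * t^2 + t s^(-2)-4/s^3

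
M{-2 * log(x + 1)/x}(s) 2 * pi * csc(pi * s)/(s - 1)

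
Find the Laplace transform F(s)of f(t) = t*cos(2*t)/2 (s^2 - 4)/(2*(s^2 + 4)^2)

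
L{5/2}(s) 5/(2*s) 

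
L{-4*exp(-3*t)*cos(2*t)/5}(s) 4*(-s - 3)/(5*((s + 3)^2 + 4))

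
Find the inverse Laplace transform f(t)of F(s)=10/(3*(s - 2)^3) 5*t^2*exp(2*t)/3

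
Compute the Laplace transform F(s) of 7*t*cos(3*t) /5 7*(s^2 - 9) /(5*(s^2 + 9) ^2) 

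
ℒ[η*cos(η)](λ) (λ^2 - 1)/(λ^2 + 1)^2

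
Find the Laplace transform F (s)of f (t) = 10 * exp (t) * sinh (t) 10/ (s * (s - 2))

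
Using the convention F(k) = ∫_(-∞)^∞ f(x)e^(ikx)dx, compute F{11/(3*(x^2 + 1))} 11*pi*exp(-Abs(k))/3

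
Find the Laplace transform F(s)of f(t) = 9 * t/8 9/(8 * s^2)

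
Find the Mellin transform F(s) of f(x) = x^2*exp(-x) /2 gamma(s + 2) /2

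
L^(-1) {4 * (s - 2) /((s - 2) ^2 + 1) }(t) 4 * exp(2 * t) * cos(t) 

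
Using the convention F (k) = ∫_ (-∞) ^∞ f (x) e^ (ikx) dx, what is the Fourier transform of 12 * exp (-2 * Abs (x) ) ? 48/ (k^2 + 4) 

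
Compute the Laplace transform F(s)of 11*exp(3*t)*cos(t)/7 11*(s - 3)/(7*((s - 3)^2 + 1))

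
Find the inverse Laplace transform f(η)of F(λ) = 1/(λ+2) exp(-2*η)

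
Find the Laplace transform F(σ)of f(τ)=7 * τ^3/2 21/σ^4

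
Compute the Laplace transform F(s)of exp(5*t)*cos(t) (s - 5)/((s - 5)^2 + 1)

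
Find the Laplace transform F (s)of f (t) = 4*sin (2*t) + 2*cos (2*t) 8/ (s^2 + 4) + 2*s/ (s^2 + 4)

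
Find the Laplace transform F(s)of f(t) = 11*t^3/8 33/(4*s^4)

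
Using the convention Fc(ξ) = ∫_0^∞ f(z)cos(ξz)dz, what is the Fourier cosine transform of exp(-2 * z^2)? sqrt(2) * sqrt(pi) * exp(-ξ^2/8)/4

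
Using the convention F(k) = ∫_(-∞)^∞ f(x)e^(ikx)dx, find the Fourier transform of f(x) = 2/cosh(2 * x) pi/cosh(pi * k/4)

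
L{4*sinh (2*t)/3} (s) 8/ (3*(s^2 - 4))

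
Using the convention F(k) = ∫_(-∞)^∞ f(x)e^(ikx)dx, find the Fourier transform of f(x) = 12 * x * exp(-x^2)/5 6 * I * sqrt(pi) * k * exp(-k^2/4)/5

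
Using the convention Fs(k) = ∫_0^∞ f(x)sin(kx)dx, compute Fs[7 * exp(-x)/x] 7 * atan(k)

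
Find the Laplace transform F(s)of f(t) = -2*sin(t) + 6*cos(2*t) 6*s/(s^2 + 4) - 2/(s^2 + 1)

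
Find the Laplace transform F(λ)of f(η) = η λ^(-2)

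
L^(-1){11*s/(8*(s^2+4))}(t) 11*cos(2*t)/8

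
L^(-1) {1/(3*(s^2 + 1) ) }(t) sin(t) /3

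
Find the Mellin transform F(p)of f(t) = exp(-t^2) gamma(p/2)/2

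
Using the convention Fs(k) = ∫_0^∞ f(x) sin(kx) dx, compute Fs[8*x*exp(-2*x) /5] 32*k/(5*(k^2 + 4) ^2) 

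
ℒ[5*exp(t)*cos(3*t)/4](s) 5*(s - 1)/(4*((s - 1)^2+9))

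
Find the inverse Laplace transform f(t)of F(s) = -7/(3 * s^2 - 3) -7 * sinh(t)/3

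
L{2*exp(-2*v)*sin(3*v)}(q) 6/((q + 2)^2 + 9)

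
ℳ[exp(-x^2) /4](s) gamma(s/2) /8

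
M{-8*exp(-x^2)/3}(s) -4*gamma(s/2)/3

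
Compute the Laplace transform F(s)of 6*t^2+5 12/s^3+5/s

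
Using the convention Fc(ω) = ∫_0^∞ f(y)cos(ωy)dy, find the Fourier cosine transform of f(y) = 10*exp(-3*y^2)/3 5*sqrt(3)*sqrt(pi)*exp(-ω^2/12)/9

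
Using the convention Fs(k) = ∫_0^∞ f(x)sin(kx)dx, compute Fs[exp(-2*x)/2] k/(2*(k^2+4))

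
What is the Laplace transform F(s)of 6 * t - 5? 6/s^2 - 5/s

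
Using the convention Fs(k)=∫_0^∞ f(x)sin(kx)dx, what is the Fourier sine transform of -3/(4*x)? -3*pi/8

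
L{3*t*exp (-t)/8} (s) 3/ (8*(s + 1)^2)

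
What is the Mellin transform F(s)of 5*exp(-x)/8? 5*gamma(s)/8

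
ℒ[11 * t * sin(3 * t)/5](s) 66 * s/(5 * (s^2+9)^2)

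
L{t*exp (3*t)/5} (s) 1/ (5*(s - 3)^2)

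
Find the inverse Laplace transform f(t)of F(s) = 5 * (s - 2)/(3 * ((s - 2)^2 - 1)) 5 * exp(2 * t) * cosh(t)/3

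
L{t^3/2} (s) 3/s^4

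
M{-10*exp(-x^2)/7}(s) -5*gamma(s/2)/7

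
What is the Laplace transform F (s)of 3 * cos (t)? 3 * s/ (s^2 + 1)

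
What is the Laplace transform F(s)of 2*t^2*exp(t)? 4/(s - 1)^3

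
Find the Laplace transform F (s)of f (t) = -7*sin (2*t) -14/ (s^2 + 4)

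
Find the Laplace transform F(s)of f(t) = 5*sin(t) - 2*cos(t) 5/(s^2 + 1) - 2*s/(s^2 + 1)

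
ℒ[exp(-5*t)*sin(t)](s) 1/((s + 5)^2 + 1)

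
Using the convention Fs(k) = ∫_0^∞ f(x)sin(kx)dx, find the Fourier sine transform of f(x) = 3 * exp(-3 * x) 3 * k/(k^2 + 9)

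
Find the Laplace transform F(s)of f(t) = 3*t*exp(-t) 3/(s + 1)^2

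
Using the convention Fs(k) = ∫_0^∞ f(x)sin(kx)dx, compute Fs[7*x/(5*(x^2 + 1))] 7*pi*exp(-k)/10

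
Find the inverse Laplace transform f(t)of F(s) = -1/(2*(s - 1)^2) -t*exp(t)/2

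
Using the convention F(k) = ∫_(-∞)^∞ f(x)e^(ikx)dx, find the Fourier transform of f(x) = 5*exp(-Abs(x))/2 5/(k^2 + 1)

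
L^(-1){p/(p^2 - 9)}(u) cosh(3 * u)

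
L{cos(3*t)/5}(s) s/(5*(s^2 + 9))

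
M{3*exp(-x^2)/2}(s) 3*gamma(s/2)/4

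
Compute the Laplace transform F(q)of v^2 2/q^3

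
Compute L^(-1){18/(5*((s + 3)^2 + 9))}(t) 6*exp(-3*t)*sin(3*t)/5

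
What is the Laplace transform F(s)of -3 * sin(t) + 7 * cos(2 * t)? 7 * s/(s^2 + 4) - 3/(s^2 + 1)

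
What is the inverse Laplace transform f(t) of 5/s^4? 5*t^3/6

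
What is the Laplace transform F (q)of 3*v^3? 18/q^4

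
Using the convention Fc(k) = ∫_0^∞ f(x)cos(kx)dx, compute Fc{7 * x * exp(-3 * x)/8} 7 * (9 - k^2)/(8 * (k^2 + 9)^2)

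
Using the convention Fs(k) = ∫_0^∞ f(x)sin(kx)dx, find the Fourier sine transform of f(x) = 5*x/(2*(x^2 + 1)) 5*pi*exp(-k)/4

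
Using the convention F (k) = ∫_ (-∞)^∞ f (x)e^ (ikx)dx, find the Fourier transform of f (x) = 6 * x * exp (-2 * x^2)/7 3 * sqrt (2) * I * sqrt (pi) * k * exp (-k^2/8)/28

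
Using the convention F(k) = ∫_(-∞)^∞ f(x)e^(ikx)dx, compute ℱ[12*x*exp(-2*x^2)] 3*sqrt(2)*I*sqrt(pi)*k*exp(-k^2/8)/2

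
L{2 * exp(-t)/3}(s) 2/(3 * (s + 1))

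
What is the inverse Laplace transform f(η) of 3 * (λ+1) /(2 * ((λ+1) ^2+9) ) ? 3 * exp(-η) * cos(3 * η) /2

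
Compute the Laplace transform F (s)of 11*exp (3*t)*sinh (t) 11/ ( (s - 3)^2-1)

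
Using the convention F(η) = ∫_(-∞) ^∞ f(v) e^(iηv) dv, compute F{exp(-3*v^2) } sqrt(3)*sqrt(pi)*exp(-η^2/12) /3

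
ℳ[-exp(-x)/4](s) -gamma(s)/4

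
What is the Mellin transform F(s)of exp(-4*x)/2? gamma(s)/(2*2^(2*s))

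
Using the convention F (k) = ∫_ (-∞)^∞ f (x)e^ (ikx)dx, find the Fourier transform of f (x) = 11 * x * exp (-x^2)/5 11 * I * sqrt (pi) * k * exp (-k^2/4)/10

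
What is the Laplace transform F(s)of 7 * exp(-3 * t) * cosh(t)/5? 7 * (s + 3)/(5 * ((s + 3)^2 - 1))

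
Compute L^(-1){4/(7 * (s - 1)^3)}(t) 2 * t^2 * exp(t)/7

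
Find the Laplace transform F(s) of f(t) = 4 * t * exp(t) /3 4/(3 * (s - 1) ^2) 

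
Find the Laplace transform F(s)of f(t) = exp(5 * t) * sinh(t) 1/((s - 5)^2-1)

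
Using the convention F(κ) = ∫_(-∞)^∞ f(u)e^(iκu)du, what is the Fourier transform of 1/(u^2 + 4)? pi*exp(-2*Abs(κ))/2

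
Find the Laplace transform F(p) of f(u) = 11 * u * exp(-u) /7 11/(7 * (p + 1) ^2) 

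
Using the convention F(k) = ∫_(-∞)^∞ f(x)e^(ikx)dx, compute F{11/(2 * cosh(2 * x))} 11 * pi/(4 * cosh(pi * k/4))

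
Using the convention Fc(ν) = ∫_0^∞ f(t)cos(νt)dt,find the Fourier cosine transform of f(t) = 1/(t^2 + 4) pi*exp(-2*ν)/4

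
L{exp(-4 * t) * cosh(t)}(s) (s + 4)/((s + 4)^2-1)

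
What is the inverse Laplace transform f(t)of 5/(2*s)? 5/2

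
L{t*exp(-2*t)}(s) (s + 2)^(-2)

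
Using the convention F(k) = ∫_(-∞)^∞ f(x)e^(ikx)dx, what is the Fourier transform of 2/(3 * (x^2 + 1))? 2 * pi * exp(-Abs(k))/3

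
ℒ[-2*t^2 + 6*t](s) 6/s^2 - 4/s^3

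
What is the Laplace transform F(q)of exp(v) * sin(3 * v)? 3/((q - 1)^2 + 9)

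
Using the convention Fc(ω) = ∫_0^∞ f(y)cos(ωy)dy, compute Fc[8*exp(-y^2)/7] 4*sqrt(pi)*exp(-ω^2/4)/7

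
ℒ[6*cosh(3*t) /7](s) 6*s/(7*(s^2 - 9) ) 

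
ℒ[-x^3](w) -6/w^4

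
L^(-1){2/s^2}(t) 2 * t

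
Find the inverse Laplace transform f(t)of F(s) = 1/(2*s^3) t^2/4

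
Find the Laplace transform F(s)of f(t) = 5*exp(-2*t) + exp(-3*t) 1/(s + 3) + 5/(s + 2)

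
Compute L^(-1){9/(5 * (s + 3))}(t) 9 * exp(-3 * t)/5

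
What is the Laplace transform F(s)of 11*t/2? 11/(2*s^2)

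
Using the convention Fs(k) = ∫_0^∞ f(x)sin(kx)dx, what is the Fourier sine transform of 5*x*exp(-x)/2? 5*k/(k^2 + 1)^2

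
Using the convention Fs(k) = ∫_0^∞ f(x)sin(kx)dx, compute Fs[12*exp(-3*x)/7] 12*k/(7*(k^2 + 9))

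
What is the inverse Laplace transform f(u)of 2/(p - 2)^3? u^2*exp(2*u)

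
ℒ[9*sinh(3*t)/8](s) 27/(8*(s^2 - 9))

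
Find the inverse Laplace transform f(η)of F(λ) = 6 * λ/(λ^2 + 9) 6 * cos(3 * η)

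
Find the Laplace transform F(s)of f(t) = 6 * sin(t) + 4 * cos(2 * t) 6/(s^2 + 1) + 4 * s/(s^2 + 4)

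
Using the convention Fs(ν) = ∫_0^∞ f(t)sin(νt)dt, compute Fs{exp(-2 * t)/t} atan(ν/2)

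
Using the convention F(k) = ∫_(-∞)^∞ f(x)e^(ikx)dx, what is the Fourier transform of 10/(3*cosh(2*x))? 5*pi/(3*cosh(pi*k/4))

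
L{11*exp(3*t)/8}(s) 11/(8*(s - 3))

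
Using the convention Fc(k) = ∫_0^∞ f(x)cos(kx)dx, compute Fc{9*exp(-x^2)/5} 9*sqrt(pi)*exp(-k^2/4)/10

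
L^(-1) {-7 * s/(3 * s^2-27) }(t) -7 * cosh(3 * t) /3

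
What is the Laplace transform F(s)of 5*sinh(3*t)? 15/(s^2 - 9)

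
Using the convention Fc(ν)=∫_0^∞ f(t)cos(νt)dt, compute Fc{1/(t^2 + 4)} pi*exp(-2*ν)/4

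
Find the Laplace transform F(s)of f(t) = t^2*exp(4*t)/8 1/(4*(s - 4)^3)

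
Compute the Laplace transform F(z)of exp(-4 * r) 1/(z + 4)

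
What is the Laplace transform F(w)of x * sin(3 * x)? 6 * w/(w^2 + 9)^2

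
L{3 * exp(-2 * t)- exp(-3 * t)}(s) 3/(s + 2)-1/(s + 3)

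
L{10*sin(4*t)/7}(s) 40/(7*(s^2 + 16))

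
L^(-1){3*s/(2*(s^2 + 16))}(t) 3*cos(4*t)/2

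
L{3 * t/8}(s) 3/(8 * s^2)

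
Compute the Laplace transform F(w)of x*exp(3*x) (w - 3)^(-2)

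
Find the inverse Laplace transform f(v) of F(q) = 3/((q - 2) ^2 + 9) exp(2 * v) * sin(3 * v) 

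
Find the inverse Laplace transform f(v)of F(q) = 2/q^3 v^2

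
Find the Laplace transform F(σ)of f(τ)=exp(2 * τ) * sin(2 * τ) 2/((σ - 2)^2 + 4)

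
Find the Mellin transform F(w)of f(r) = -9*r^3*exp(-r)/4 -9*gamma(w + 3)/4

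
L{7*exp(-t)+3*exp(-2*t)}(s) 7/(s+1)+3/(s+2)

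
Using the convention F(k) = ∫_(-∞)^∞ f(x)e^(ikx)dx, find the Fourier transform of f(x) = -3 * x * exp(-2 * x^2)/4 -3 * sqrt(2) * I * sqrt(pi) * k * exp(-k^2/8)/32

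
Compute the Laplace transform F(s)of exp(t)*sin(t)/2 1/(2*((s - 1)^2 + 1))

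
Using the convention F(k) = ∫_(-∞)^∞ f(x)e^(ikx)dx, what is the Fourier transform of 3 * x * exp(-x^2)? 3 * I * sqrt(pi) * k * exp(-k^2/4)/2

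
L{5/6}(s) 5/(6*s)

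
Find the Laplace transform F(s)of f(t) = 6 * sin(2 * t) 12/(s^2+4)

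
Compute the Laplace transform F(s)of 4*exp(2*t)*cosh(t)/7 4*(s - 2)/(7*((s - 2)^2 - 1))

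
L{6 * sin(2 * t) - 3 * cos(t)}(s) 12/(s^2 + 4) - 3 * s/(s^2 + 1)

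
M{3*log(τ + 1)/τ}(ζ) -3*pi*csc(pi*ζ)/(ζ - 1)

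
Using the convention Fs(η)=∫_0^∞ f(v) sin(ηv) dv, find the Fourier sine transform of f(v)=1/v pi/2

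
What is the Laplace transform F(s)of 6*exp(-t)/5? 6/(5*(s + 1))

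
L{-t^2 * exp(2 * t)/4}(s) -1/(2 * (s - 2)^3)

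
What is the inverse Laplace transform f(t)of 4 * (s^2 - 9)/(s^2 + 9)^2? 4 * t * cos(3 * t)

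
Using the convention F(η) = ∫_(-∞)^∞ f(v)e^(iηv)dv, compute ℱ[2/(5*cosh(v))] 2*pi/(5*cosh(pi*η/2))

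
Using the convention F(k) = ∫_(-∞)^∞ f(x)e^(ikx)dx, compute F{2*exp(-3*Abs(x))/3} 4/(k^2 + 9)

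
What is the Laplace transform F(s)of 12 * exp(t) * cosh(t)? 12 * (s - 1)/(s * (s - 2))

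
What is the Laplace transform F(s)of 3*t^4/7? 72/(7*s^5)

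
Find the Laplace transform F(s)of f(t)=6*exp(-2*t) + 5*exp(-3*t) 6/(s + 2) + 5/(s + 3)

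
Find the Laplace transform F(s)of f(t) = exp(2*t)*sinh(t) 1/((s - 2)^2 - 1)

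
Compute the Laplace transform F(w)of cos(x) w/(w^2 + 1)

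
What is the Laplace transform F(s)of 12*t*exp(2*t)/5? 12/(5*(s - 2)^2)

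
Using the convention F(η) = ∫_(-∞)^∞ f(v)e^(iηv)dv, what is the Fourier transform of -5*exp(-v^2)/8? -5*sqrt(pi)*exp(-η^2/4)/8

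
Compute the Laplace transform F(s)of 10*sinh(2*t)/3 20/(3*(s^2 - 4))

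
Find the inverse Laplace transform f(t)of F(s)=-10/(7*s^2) -10*t/7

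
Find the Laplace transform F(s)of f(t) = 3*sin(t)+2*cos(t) 2*s/(s^2+1)+3/(s^2+1)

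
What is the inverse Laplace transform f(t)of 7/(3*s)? 7/3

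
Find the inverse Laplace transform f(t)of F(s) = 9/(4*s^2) 9*t/4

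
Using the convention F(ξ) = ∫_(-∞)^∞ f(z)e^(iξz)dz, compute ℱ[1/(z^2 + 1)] pi * exp(-Abs(ξ))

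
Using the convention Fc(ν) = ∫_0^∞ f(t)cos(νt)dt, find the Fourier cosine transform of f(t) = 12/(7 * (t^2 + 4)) 3 * pi * exp(-2 * ν)/7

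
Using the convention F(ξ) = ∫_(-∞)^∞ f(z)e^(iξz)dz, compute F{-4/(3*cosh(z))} -4*pi/(3*cosh(pi*ξ/2))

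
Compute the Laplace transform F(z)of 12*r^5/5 288/z^6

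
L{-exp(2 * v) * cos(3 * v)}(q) (2 - q)/((q - 2)^2 + 9)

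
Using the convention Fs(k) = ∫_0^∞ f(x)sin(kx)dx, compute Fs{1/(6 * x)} pi/12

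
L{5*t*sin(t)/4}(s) 5*s/(2*(s^2 + 1)^2)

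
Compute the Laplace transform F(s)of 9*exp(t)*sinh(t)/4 9/(4*s*(s - 2))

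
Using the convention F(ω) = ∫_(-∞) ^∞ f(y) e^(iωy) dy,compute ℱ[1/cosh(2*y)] pi/(2*cosh(pi*ω/4) ) 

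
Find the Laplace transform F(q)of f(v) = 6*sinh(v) 6/(q^2 - 1)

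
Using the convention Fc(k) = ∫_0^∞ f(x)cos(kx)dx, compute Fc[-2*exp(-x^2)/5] -sqrt(pi)*exp(-k^2/4)/5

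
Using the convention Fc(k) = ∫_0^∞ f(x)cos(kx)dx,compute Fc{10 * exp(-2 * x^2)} 5 * sqrt(2) * sqrt(pi) * exp(-k^2/8)/2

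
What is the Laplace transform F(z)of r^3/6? z^(-4)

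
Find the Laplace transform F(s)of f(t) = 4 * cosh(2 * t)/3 4 * s/(3 * (s^2 - 4))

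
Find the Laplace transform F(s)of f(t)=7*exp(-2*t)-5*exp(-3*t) 7/(s + 2)-5/(s + 3)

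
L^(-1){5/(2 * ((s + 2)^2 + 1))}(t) 5 * exp(-2 * t) * sin(t)/2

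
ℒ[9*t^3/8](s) 27/(4*s^4)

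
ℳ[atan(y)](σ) -pi*sec(pi*σ/2)/(2*σ)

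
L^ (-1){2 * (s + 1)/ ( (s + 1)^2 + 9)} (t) 2 * exp (-t) * cos (3 * t)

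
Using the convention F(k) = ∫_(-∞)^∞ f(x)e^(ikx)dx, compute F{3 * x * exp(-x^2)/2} 3 * I * sqrt(pi) * k * exp(-k^2/4)/4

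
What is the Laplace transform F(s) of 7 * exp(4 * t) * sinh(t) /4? 7/(4 * ((s - 4) ^2 - 1) ) 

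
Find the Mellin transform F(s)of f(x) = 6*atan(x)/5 -3*pi*sec(pi*s/2)/(5*s)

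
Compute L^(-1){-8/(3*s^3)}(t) -4*t^2/3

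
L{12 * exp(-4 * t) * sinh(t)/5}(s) 12/(5 * ((s + 4)^2 - 1))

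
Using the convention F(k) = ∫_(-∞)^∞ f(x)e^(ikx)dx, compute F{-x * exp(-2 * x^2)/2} -sqrt(2) * I * sqrt(pi) * k * exp(-k^2/8)/16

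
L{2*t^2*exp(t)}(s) 4/(s - 1)^3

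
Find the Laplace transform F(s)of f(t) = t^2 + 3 2/s^3 + 3/s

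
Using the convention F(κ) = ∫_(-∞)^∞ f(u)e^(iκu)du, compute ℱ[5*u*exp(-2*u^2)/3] 5*sqrt(2)*I*sqrt(pi)*κ*exp(-κ^2/8)/24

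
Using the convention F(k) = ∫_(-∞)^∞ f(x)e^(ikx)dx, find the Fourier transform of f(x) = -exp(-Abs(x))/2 -1/(k^2 + 1)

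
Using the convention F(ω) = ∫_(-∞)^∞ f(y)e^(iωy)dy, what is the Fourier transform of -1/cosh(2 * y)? -pi/(2 * cosh(pi * ω/4))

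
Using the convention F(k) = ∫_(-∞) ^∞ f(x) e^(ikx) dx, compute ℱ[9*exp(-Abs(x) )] 18/(k^2+1) 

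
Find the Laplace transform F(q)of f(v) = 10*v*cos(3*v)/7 10*(q^2 - 9)/(7*(q^2 + 9)^2)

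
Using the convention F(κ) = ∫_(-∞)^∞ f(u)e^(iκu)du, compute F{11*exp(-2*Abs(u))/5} 44/(5*(κ^2 + 4))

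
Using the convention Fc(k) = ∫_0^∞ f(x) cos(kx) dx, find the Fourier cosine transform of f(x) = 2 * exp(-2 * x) 4/(k^2 + 4) 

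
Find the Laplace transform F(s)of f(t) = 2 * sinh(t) 2/(s^2 - 1)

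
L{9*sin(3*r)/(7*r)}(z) 9*atan(3/z)/7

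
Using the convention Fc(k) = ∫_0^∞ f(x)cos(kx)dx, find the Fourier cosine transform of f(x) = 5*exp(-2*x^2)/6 5*sqrt(2)*sqrt(pi)*exp(-k^2/8)/24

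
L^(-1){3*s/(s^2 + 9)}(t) 3*cos(3*t)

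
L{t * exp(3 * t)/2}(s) 1/(2 * (s - 3)^2)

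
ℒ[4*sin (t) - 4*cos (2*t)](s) 4/ (s^2 + 1) - 4*s/ (s^2 + 4)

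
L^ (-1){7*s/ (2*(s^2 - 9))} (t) 7*cosh (3*t)/2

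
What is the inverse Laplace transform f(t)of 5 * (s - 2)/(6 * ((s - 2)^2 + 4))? 5 * exp(2 * t) * cos(2 * t)/6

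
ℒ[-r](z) -1/z^2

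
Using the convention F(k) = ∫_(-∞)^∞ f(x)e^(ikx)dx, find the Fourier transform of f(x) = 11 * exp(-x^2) 11 * sqrt(pi) * exp(-k^2/4)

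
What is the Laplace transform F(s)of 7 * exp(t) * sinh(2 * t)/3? 14/(3 * ((s - 1)^2 - 4))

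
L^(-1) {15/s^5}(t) 5 * t^4/8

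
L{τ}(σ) σ^(-2)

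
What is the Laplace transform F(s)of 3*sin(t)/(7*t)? 3*atan(1/s)/7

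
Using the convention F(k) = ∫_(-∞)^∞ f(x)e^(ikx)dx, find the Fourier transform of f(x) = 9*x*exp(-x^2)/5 9*I*sqrt(pi)*k*exp(-k^2/4)/10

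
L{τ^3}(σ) 6/σ^4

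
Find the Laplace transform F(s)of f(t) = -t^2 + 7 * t 7/s^2 - 2/s^3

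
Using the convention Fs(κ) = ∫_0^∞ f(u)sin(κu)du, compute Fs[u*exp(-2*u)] 4*κ/(κ^2 + 4)^2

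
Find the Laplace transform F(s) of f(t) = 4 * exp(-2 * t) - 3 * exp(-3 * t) 4/(s + 2) - 3/(s + 3) 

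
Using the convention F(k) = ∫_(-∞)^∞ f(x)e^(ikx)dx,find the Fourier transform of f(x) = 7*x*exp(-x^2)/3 7*I*sqrt(pi)*k*exp(-k^2/4)/6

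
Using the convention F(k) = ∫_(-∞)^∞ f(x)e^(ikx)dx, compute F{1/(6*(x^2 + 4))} pi*exp(-2*Abs(k))/12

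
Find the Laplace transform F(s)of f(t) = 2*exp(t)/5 2/(5*(s - 1))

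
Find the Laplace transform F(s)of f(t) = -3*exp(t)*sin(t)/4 -3/(4*(s - 1)^2 + 4)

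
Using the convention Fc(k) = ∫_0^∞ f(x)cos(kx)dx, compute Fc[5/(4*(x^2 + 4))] 5*pi*exp(-2*k)/16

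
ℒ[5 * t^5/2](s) 300/s^6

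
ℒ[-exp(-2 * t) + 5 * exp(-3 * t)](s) 5/(s + 3) - 1/(s + 2)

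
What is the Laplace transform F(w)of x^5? 120/w^6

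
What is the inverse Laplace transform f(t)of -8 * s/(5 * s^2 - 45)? -8 * cosh(3 * t)/5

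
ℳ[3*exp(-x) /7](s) 3*gamma(s) /7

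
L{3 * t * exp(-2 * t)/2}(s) 3/(2 * (s+2)^2)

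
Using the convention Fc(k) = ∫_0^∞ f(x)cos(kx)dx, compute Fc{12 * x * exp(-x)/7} 12 * (1 - k^2)/(7 * (k^2+1)^2)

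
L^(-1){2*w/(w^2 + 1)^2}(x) x*sin(x)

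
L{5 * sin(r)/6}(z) 5/(6 * (z^2 + 1))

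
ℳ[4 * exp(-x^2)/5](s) 2 * gamma(s/2)/5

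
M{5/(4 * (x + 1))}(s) 5 * pi * csc(pi * s)/4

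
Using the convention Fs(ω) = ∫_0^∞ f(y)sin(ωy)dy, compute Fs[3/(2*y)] 3*pi/4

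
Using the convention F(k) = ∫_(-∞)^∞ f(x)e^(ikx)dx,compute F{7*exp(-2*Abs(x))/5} 28/(5*(k^2 + 4))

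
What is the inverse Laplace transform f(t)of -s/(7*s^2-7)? -cosh(t)/7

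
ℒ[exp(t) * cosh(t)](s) (s - 1)/(s * (s - 2))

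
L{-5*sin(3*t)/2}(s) -15/(2*s^2 + 18)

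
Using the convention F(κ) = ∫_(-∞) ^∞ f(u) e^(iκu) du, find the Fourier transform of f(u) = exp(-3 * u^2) sqrt(3) * sqrt(pi) * exp(-κ^2/12) /3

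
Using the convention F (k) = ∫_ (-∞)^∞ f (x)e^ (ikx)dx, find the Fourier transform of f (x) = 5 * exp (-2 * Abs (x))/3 20/ (3 * (k^2 + 4))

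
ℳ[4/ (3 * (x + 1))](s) 4 * pi * csc (pi * s)/3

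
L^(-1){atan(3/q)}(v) sin(3 * v)/v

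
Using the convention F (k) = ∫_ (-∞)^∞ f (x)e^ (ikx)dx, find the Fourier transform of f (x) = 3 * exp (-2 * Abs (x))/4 3/ (k^2 + 4)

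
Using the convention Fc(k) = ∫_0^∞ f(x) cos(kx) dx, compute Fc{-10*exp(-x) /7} -10/(7*k^2+7) 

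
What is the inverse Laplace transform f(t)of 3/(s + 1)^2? 3*t*exp(-t)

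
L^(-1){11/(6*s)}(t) 11/6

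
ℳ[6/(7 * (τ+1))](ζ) 6 * pi * csc(pi * ζ)/7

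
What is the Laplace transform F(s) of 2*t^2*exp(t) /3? 4/(3*(s - 1) ^3) 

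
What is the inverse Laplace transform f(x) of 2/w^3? x^2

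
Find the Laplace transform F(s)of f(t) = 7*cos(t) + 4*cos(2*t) 7*s/(s^2 + 1) + 4*s/(s^2 + 4)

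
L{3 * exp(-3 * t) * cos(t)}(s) 3 * (s + 3)/((s + 3)^2 + 1)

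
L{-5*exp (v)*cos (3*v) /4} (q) 5*(1 - q) / (4*( (q - 1) ^2 + 9) ) 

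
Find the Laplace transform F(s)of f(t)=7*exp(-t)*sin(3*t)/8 21/(8*((s+1)^2+9))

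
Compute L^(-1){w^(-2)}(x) x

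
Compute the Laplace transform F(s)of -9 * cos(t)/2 -9 * s/(2 * s^2 + 2)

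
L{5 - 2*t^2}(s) 5/s - 4/s^3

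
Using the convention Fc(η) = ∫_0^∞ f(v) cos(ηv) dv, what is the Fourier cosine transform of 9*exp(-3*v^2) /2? 3*sqrt(3)*sqrt(pi)*exp(-η^2/12) /4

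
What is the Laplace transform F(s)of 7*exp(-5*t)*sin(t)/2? 7/(2*((s + 5)^2 + 1))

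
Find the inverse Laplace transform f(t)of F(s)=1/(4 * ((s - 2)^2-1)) exp(2 * t) * sinh(t)/4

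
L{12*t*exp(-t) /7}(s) 12/(7*(s + 1) ^2) 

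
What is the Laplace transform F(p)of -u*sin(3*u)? -6*p/(p^2 + 9)^2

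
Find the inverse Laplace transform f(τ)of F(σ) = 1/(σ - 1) exp(τ)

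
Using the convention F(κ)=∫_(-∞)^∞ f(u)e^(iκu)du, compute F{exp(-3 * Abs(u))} 6/(κ^2 + 9)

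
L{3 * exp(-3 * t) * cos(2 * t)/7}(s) 3 * (s + 3)/(7 * ((s + 3)^2 + 4))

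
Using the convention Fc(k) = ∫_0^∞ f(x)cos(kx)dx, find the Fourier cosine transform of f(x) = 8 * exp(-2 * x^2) 2 * sqrt(2) * sqrt(pi) * exp(-k^2/8)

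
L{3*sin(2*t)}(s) 6/(s^2+4)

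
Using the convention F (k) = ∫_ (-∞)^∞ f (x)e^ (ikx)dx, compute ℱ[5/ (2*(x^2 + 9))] 5*pi*exp (-3*Abs (k))/6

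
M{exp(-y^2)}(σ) gamma(σ/2)/2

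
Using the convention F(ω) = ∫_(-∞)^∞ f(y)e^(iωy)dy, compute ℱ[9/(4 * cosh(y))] 9 * pi/(4 * cosh(pi * ω/2))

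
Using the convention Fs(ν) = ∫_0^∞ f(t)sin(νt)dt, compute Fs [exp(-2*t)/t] atan(ν/2)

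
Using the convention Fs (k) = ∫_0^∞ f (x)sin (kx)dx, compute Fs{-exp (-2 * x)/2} -k/ (2 * k^2 + 8)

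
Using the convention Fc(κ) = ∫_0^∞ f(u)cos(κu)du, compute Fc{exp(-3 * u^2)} sqrt(3) * sqrt(pi) * exp(-κ^2/12)/6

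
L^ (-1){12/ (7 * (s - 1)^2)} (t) 12 * t * exp (t)/7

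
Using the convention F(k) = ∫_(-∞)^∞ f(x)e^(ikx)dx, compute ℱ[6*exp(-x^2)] 6*sqrt(pi)*exp(-k^2/4)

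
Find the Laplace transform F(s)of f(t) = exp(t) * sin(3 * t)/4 3/(4 * ((s - 1)^2 + 9))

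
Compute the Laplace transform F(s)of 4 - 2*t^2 4/s - 4/s^3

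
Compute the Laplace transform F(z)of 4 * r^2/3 8/(3 * z^3)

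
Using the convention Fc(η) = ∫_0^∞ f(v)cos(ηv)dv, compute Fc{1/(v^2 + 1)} pi*exp(-η)/2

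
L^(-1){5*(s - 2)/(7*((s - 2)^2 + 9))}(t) 5*exp(2*t)*cos(3*t)/7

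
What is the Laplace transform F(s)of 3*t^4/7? 72/(7*s^5)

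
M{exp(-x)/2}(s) gamma(s)/2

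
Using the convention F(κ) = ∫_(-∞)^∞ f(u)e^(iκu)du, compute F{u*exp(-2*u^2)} sqrt(2)*I*sqrt(pi)*κ*exp(-κ^2/8)/8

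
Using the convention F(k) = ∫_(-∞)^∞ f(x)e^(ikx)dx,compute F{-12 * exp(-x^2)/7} -12 * sqrt(pi) * exp(-k^2/4)/7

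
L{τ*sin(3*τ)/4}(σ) 3*σ/(2*(σ^2 + 9)^2)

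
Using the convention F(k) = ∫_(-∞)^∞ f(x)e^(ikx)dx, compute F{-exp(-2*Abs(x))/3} -4/(3*k^2 + 12)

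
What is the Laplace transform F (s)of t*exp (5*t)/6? 1/ (6*(s - 5)^2)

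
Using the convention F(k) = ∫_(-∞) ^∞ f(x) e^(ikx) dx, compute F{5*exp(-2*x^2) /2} 5*sqrt(2)*sqrt(pi)*exp(-k^2/8) /4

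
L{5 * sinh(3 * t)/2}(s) 15/(2 * (s^2-9))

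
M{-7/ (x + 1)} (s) -7 * pi * csc (pi * s)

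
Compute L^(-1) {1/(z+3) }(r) exp(-3*r) 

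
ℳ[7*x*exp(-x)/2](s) 7*gamma(s + 1)/2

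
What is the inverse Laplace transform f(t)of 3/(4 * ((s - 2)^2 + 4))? 3 * exp(2 * t) * sin(2 * t)/8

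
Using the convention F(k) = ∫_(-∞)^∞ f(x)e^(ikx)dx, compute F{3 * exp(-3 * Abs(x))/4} 9/(2 * (k^2 + 9))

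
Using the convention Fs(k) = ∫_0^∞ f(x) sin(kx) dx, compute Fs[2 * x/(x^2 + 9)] pi * exp(-3 * k) 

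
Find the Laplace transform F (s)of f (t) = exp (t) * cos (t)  (s - 1)/ ( (s - 1)^2 + 1)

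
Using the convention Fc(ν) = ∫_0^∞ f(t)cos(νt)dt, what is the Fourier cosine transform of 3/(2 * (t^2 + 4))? 3 * pi * exp(-2 * ν)/8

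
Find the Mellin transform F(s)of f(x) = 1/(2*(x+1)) pi*csc(pi*s)/2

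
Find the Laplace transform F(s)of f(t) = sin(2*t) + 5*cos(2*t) 5*s/(s^2 + 4) + 2/(s^2 + 4)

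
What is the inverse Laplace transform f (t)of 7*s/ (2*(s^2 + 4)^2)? 7*t*sin (2*t)/8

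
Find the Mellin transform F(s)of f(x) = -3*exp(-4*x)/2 -3*gamma(s)/(2*2^(2*s))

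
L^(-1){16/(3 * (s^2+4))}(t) 8 * sin(2 * t)/3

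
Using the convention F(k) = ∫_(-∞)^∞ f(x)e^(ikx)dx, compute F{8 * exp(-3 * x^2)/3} 8 * sqrt(3) * sqrt(pi) * exp(-k^2/12)/9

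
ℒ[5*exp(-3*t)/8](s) 5/(8*(s + 3))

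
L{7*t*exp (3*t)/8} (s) 7/ (8*(s - 3)^2)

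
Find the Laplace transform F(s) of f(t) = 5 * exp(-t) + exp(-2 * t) 1/(s + 2) + 5/(s + 1) 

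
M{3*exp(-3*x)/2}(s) 3^(1 - s)*gamma(s)/2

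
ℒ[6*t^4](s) 144/s^5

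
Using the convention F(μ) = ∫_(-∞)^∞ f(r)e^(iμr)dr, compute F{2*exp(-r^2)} 2*sqrt(pi)*exp(-μ^2/4)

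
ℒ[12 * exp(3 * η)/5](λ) 12/(5 * (λ - 3))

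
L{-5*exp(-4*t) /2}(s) -5/(2*s + 8) 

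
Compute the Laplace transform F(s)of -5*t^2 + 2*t 2/s^2 - 10/s^3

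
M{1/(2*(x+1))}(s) pi*csc(pi*s)/2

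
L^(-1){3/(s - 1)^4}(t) t^3*exp(t)/2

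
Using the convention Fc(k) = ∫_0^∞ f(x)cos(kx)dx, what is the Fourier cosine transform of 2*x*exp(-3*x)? 2*(9 - k^2)/(k^2 + 9)^2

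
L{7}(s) 7/s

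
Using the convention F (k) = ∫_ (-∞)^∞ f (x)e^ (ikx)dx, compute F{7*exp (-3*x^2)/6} 7*sqrt (3)*sqrt (pi)*exp (-k^2/12)/18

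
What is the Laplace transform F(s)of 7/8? 7/(8 * s)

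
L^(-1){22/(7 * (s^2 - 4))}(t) 11 * sinh(2 * t)/7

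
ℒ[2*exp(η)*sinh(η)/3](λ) 2/(3*λ*(λ - 2))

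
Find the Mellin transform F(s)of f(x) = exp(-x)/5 gamma(s)/5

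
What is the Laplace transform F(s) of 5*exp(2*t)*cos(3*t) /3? 5*(s - 2) /(3*((s - 2) ^2+9) ) 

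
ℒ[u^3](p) 6/p^4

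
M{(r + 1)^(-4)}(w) gamma(w) * gamma(4 - w)/6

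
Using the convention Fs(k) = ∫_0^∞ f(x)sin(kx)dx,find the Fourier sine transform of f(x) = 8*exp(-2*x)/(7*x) 8*atan(k/2)/7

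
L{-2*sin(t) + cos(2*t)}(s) s/(s^2 + 4) - 2/(s^2 + 1)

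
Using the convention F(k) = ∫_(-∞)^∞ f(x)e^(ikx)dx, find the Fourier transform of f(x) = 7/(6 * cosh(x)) 7 * pi/(6 * cosh(pi * k/2))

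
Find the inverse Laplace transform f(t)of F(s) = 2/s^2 2*t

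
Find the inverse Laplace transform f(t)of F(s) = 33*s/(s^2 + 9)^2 11*t*sin(3*t)/2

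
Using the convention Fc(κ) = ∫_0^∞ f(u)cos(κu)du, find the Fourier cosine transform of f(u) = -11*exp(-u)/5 -11/(5*κ^2 + 5)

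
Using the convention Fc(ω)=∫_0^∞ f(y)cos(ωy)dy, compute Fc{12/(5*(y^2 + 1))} 6*pi*exp(-ω)/5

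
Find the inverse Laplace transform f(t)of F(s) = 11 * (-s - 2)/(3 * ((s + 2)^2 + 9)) -11 * exp(-2 * t) * cos(3 * t)/3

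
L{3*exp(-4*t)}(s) 3/(s + 4)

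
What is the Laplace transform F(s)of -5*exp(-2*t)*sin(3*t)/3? -5/((s+2)^2+9)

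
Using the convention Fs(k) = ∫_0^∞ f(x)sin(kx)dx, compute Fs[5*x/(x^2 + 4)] 5*pi*exp(-2*k)/2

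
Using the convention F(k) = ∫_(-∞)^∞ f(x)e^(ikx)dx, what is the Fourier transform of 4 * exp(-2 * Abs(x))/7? 16/(7 * (k^2 + 4))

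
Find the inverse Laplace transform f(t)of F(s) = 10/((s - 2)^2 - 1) 10 * exp(2 * t) * sinh(t)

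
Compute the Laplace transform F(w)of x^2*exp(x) 2/(w - 1)^3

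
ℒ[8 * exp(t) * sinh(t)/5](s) 8/(5 * s * (s - 2))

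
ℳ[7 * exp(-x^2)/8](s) 7 * gamma(s/2)/16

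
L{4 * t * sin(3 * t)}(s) 24 * s/(s^2 + 9)^2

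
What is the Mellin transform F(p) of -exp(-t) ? -gamma(p) 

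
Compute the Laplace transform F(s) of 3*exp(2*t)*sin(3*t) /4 9/(4*((s - 2) ^2 + 9) ) 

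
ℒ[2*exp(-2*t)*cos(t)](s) 2*(s + 2)/((s + 2)^2 + 1)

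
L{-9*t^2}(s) -18/s^3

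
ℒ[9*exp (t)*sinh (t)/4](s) 9/ (4*s*(s - 2))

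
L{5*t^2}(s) 10/s^3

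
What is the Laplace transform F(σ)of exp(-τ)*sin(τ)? 1/((σ + 1)^2 + 1)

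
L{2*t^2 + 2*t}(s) 2/s^2 + 4/s^3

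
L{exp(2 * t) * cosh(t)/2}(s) (s - 2)/(2 * ((s - 2)^2 - 1))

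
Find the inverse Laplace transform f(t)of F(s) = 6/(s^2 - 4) 3*sinh(2*t)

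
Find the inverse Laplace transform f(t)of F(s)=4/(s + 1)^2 4*t*exp(-t)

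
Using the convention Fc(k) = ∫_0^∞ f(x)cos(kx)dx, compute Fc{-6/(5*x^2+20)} -3*pi*exp(-2*k)/10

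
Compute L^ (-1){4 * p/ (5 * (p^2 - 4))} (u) 4 * cosh (2 * u)/5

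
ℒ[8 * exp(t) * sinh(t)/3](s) 8/(3 * s * (s - 2))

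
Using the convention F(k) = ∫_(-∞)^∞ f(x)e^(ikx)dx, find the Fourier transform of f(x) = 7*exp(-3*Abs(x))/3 14/(k^2 + 9)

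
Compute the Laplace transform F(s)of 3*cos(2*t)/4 3*s/(4*(s^2 + 4))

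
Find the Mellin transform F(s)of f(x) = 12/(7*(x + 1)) 12*pi*csc(pi*s)/7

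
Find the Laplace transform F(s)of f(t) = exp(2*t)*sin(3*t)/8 3/(8*((s - 2)^2+9))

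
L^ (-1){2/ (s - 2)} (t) 2*exp (2*t)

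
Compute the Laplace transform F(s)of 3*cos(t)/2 3*s/(2*(s^2+1))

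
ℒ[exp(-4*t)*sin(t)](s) 1/((s+4)^2+1)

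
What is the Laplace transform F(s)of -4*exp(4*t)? -4/(s - 4)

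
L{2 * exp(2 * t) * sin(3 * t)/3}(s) 2/((s - 2)^2 + 9)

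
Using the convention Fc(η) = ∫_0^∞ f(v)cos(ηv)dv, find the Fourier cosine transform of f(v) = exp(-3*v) 3/(η^2 + 9)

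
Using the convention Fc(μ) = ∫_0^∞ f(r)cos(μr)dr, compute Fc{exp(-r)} 1/(μ^2 + 1)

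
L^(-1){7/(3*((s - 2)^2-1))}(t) 7*exp(2*t)*sinh(t)/3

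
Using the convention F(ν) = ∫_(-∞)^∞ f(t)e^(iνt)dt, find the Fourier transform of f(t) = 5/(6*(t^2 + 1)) 5*pi*exp(-Abs(ν))/6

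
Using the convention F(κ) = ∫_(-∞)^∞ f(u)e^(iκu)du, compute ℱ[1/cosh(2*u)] pi/(2*cosh(pi*κ/4))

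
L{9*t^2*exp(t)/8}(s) 9/(4*(s - 1)^3)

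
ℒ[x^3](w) 6/w^4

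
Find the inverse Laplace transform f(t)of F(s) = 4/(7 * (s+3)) 4 * exp(-3 * t)/7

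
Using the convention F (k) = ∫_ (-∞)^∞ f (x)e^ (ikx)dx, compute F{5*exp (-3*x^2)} 5*sqrt (3)*sqrt (pi)*exp (-k^2/12)/3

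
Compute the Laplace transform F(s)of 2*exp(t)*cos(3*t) 2*(s - 1)/((s - 1)^2+9)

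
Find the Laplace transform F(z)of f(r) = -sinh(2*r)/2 -1/(z^2 - 4)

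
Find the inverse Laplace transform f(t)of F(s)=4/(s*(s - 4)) 2*exp(2*t)*sinh(2*t)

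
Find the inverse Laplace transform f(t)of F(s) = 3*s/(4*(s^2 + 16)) 3*cos(4*t)/4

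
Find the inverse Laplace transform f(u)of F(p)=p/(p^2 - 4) cosh(2 * u)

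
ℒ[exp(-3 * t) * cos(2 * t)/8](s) (s + 3)/(8 * ((s + 3)^2 + 4))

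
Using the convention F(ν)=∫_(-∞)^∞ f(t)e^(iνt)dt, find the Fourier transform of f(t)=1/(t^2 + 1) pi*exp(-Abs(ν))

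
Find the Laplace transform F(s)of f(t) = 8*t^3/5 48/(5*s^4)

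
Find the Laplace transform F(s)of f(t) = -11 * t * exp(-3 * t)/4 -11/(4 * (s + 3)^2)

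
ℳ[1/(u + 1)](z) pi * csc(pi * z)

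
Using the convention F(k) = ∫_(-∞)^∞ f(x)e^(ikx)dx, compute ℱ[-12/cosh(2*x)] -6*pi/cosh(pi*k/4)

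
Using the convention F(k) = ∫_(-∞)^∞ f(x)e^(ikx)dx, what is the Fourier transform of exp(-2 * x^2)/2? sqrt(2) * sqrt(pi) * exp(-k^2/8)/4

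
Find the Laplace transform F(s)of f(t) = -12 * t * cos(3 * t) 12 * (9 - s^2)/(s^2 + 9)^2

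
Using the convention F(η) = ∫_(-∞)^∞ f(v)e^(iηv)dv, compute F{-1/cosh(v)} -pi/cosh(pi*η/2)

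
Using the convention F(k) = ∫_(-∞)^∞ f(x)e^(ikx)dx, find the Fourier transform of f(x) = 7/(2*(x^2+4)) 7*pi*exp(-2*Abs(k))/4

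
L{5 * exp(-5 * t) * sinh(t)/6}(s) 5/(6 * ((s + 5)^2 - 1))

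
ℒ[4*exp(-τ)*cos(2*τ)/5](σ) 4*(σ+1)/(5*((σ+1)^2+4))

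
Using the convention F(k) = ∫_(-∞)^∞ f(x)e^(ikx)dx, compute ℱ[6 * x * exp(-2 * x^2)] 3 * sqrt(2) * I * sqrt(pi) * k * exp(-k^2/8)/4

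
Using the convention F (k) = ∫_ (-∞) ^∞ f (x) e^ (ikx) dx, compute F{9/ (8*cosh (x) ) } 9*pi/ (8*cosh (pi*k/2) ) 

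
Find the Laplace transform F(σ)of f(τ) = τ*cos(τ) (σ^2 - 1)/(σ^2 + 1)^2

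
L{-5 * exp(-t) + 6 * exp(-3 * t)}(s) 6/(s + 3)-5/(s + 1)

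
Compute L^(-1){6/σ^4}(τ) τ^3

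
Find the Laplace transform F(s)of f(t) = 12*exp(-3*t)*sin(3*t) 36/((s + 3)^2 + 9)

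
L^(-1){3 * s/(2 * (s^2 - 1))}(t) 3 * cosh(t)/2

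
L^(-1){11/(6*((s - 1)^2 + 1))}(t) 11*exp(t)*sin(t)/6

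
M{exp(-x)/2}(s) gamma(s)/2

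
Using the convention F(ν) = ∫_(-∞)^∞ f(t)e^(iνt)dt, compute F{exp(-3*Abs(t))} 6/(ν^2 + 9)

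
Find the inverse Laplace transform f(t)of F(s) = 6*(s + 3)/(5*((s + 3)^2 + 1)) 6*exp(-3*t)*cos(t)/5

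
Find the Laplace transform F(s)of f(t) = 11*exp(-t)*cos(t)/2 11*(s + 1)/(2*((s + 1)^2 + 1))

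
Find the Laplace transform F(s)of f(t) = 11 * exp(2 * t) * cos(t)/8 11 * (s - 2)/(8 * ((s - 2)^2 + 1))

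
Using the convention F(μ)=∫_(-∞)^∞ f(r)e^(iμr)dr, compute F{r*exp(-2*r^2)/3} sqrt(2)*I*sqrt(pi)*μ*exp(-μ^2/8)/24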